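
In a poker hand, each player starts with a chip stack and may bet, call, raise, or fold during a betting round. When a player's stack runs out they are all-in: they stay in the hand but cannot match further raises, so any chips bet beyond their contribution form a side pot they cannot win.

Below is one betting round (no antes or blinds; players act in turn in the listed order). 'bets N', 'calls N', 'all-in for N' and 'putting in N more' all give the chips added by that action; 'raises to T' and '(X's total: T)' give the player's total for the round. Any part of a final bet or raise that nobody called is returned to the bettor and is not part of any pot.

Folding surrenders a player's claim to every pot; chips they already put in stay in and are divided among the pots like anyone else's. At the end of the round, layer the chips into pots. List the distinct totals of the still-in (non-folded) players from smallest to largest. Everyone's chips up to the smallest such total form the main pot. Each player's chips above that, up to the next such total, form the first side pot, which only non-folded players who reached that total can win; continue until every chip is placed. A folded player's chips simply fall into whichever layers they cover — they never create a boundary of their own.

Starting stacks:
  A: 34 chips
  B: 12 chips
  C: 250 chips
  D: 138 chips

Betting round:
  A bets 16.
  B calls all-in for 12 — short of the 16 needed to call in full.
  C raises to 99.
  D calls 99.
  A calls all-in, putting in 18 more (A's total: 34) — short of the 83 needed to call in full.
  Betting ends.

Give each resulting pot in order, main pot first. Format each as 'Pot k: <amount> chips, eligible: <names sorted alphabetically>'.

Pot 1: 48 chips, eligible: A, B, C, D
Pot 2: 66 chips, eligible: A, C, D
Pot 3: 130 chips, eligible: C, D

Derivation:
Contributions: A=34, B=12, C=99, D=99
Pot levels (distinct totals of non-folded players): 12, 34, 99
Layer 1-12: 12 each from A, B, C, D = 12*4 = 48 chips; eligible A, B, C, D
Layer 13-34: 22 each from A, C, D = 22*3 = 66 chips; eligible A, C, D
Layer 35-99: 65 each from C, D = 65*2 = 130 chips; eligible C, D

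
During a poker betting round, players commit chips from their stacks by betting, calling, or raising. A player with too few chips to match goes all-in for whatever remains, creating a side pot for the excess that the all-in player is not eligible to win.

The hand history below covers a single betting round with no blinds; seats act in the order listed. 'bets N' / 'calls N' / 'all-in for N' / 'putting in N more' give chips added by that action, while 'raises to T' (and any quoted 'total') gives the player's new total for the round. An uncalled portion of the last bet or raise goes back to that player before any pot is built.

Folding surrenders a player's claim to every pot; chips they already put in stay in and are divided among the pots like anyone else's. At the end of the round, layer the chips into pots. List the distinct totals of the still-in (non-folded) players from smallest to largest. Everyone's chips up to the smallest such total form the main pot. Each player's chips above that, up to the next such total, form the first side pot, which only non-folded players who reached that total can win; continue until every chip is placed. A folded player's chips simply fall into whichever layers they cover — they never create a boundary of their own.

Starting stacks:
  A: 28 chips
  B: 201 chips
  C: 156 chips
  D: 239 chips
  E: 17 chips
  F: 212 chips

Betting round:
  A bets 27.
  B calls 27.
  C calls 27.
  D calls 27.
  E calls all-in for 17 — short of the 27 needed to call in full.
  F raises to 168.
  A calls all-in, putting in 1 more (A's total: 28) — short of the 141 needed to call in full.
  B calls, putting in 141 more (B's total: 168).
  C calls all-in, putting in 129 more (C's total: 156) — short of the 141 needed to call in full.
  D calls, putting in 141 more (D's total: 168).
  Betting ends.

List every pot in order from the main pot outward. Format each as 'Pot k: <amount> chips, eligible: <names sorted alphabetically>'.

Pot 1: 102 chips, eligible: A, B, C, D, E, F
Pot 2: 55 chips, eligible: A, B, C, D, F
Pot 3: 512 chips, eligible: B, C, D, F
Pot 4: 36 chips, eligible: B, D, F

Derivation:
Contributions: A=28, B=168, C=156, D=168, E=17, F=168
Pot levels (distinct totals of non-folded players): 17, 28, 156, 168
Layer 1-17: 17 each from A, B, C, D, E, F = 17*6 = 102 chips; eligible A, B, C, D, E, F
Layer 18-28: 11 each from A, B, C, D, F = 11*5 = 55 chips; eligible A, B, C, D, F
Layer 29-156: 128 each from B, C, D, F = 128*4 = 512 chips; eligible B, C, D, F
Layer 157-168: 12 each from B, D, F = 12*3 = 36 chips; eligible B, D, F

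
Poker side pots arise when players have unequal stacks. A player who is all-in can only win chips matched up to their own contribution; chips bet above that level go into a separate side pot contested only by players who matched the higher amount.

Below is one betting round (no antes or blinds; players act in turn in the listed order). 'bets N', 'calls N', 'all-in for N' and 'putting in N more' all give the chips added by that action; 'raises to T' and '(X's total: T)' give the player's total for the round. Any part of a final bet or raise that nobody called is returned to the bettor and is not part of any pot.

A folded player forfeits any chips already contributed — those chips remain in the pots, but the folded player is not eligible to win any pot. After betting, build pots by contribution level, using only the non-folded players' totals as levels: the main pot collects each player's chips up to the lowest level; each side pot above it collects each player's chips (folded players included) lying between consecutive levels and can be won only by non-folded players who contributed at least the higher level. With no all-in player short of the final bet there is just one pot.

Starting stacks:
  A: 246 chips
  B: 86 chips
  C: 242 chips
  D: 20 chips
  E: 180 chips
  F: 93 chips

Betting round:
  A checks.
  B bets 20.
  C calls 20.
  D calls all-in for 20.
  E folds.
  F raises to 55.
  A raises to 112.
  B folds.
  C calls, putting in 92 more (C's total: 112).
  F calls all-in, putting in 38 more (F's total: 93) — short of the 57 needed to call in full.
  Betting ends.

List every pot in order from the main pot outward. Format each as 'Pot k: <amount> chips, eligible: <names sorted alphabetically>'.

Contributions: A=112, B=20, C=112, D=20, F=93
Folded: B, E
Pot levels (distinct totals of non-folded players): 20, 93, 112
Layer 1-20: 20 each from A, B, C, D, F = 20*5 = 100 chips; eligible A, C, D, F
Layer 21-93: 73 each from A, C, F = 73*3 = 219 chips; eligible A, C, F
Layer 94-112: 19 each from A, C = 19*2 = 38 chips; eligible A, C

Pot 1: 100 chips, eligible: A, C, D, F
Pot 2: 219 chips, eligible: A, C, F
Pot 3: 38 chips, eligible: A, C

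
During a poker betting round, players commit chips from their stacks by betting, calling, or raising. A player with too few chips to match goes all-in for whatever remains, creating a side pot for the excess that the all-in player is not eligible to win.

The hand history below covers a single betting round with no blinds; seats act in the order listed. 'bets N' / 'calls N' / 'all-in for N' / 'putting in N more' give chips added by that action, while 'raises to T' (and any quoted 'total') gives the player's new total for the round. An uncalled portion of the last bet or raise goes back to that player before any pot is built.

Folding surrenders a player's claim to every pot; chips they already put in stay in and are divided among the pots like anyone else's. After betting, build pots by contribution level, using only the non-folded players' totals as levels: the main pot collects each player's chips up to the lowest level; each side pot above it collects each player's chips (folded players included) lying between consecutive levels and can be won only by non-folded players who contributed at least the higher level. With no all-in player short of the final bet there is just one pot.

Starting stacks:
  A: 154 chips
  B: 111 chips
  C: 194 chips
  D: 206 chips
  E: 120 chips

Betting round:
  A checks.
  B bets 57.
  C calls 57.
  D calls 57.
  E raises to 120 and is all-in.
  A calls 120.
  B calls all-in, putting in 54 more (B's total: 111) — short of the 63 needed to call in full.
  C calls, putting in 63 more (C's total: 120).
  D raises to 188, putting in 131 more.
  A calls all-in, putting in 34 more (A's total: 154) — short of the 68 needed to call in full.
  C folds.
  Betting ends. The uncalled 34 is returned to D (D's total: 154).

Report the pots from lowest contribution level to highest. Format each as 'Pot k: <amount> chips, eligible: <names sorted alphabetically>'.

Pot 1: 555 chips, eligible: A, B, D, E
Pot 2: 36 chips, eligible: A, D, E
Pot 3: 68 chips, eligible: A, D

Derivation:
Contributions (after 34 returned to D): A=154, B=111, C=120, D=154, E=120
Folded: C
Pot levels (distinct totals of non-folded players): 111, 120, 154
Layer 1-111: 111 each from A, B, C, D, E = 111*5 = 555 chips; eligible A, B, D, E
Layer 112-120: 9 each from A, C, D, E = 9*4 = 36 chips; eligible A, D, E
Layer 121-154: 34 each from A, D = 34*2 = 68 chips; eligible A, D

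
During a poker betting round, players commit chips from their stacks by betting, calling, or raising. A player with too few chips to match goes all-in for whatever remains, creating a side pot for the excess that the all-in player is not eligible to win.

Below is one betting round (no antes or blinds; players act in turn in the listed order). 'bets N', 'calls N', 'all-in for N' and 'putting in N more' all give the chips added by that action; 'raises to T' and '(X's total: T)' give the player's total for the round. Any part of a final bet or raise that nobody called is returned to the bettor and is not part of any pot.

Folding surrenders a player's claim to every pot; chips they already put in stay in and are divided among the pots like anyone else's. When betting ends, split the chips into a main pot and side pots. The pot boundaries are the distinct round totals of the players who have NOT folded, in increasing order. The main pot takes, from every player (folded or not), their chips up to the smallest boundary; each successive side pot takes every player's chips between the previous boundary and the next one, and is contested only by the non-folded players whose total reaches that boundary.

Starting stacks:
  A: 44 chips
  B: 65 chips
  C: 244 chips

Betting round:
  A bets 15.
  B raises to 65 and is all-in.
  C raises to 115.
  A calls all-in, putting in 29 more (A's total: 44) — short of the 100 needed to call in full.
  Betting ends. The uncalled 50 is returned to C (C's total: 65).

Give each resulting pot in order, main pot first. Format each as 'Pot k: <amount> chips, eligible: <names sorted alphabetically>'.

Contributions (after 50 returned to C): A=44, B=65, C=65
Pot levels (distinct totals of non-folded players): 44, 65
Layer 1-44: 44 each from A, B, C = 44*3 = 132 chips; eligible A, B, C
Layer 45-65: 21 each from B, C = 21*2 = 42 chips; eligible B, C

Pot 1: 132 chips, eligible: A, B, C
Pot 2: 42 chips, eligible: B, C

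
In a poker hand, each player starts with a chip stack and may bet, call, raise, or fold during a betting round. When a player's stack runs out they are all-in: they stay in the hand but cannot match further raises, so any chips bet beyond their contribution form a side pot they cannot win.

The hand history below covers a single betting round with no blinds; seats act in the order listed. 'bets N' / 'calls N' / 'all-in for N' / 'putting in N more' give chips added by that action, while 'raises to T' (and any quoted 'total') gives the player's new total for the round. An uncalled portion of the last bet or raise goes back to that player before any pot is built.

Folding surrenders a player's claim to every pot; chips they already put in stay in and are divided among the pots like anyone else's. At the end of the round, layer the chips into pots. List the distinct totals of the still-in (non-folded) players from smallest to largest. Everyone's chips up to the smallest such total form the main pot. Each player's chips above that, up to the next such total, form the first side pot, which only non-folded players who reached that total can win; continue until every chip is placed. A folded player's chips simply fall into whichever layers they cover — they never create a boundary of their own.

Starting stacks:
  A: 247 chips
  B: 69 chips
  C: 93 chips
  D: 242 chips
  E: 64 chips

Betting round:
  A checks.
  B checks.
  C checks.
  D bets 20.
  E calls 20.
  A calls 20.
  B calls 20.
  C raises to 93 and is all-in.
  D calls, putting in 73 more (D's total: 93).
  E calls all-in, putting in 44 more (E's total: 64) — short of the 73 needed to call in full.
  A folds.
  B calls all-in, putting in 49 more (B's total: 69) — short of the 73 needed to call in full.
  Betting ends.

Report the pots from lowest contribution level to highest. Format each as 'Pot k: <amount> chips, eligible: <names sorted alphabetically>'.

Pot 1: 276 chips, eligible: B, C, D, E
Pot 2: 15 chips, eligible: B, C, D
Pot 3: 48 chips, eligible: C, D

Derivation:
Contributions: A=20, B=69, C=93, D=93, E=64
Folded: A
Pot levels (distinct totals of non-folded players): 64, 69, 93
Layer 1-64: A 20 + B 64 + C 64 + D 64 + E 64 = 276 chips; eligible B, C, D, E
Layer 65-69: 5 each from B, C, D = 5*3 = 15 chips; eligible B, C, D
Layer 70-93: 24 each from C, D = 24*2 = 48 chips; eligible C, D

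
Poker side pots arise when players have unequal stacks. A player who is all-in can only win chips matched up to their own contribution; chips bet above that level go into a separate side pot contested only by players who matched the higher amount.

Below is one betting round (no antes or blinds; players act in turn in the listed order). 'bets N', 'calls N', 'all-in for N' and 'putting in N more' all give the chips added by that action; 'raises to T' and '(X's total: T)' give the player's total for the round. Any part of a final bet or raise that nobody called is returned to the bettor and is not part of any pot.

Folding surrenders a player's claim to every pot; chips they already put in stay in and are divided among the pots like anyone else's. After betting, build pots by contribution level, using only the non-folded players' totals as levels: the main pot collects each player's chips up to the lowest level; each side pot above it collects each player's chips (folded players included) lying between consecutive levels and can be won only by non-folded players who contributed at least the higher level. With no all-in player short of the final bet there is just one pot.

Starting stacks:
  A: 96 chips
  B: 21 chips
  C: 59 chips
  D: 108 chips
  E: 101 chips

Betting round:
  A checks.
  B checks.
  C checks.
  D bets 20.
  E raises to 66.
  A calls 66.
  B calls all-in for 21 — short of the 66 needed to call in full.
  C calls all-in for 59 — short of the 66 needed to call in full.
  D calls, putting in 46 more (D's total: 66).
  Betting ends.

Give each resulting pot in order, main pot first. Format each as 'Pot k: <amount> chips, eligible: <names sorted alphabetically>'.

Pot 1: 105 chips, eligible: A, B, C, D, E
Pot 2: 152 chips, eligible: A, C, D, E
Pot 3: 21 chips, eligible: A, D, E

Derivation:
Contributions: A=66, B=21, C=59, D=66, E=66
Pot levels (distinct totals of non-folded players): 21, 59, 66
Layer 1-21: 21 each from A, B, C, D, E = 21*5 = 105 chips; eligible A, B, C, D, E
Layer 22-59: 38 each from A, C, D, E = 38*4 = 152 chips; eligible A, C, D, E
Layer 60-66: 7 each from A, D, E = 7*3 = 21 chips; eligible A, D, E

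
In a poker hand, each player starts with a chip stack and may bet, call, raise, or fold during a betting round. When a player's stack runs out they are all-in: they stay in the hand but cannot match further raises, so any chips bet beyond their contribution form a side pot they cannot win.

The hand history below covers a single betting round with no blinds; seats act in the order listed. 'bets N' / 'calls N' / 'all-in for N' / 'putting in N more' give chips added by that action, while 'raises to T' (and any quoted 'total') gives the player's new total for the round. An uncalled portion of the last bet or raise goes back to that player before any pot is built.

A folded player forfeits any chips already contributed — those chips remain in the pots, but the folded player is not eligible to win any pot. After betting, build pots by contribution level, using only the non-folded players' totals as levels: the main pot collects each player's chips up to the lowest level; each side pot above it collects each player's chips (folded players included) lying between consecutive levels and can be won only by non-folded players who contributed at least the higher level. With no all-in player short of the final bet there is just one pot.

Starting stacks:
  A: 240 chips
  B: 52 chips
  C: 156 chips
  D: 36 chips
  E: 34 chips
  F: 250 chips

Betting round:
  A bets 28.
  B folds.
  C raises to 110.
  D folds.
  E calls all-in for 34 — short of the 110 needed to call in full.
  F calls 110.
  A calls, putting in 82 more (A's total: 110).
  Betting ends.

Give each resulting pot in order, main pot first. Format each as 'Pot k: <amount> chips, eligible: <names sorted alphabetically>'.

Contributions: A=110, C=110, E=34, F=110
Folded: B, D
Pot levels (distinct totals of non-folded players): 34, 110
Layer 1-34: 34 each from A, C, E, F = 34*4 = 136 chips; eligible A, C, E, F
Layer 35-110: 76 each from A, C, F = 76*3 = 228 chips; eligible A, C, F

Pot 1: 136 chips, eligible: A, C, E, F
Pot 2: 228 chips, eligible: A, C, F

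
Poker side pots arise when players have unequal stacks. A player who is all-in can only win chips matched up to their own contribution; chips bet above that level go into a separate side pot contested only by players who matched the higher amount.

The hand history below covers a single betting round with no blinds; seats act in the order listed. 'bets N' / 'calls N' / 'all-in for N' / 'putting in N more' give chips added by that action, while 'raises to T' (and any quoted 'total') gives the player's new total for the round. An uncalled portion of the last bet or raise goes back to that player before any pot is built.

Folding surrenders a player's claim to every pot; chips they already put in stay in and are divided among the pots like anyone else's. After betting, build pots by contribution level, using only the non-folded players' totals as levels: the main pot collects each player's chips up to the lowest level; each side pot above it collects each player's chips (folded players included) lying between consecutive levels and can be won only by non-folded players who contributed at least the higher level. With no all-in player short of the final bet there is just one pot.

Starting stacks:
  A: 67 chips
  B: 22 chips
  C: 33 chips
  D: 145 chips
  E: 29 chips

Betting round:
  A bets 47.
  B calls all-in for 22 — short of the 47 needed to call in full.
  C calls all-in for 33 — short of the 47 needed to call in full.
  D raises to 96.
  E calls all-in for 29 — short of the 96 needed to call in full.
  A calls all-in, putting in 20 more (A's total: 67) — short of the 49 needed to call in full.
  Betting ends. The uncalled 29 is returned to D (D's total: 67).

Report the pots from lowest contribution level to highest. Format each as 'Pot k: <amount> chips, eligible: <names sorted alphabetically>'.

Pot 1: 110 chips, eligible: A, B, C, D, E
Pot 2: 28 chips, eligible: A, C, D, E
Pot 3: 12 chips, eligible: A, C, D
Pot 4: 68 chips, eligible: A, D

Derivation:
Contributions (after 29 returned to D): A=67, B=22, C=33, D=67, E=29
Pot levels (distinct totals of non-folded players): 22, 29, 33, 67
Layer 1-22: 22 each from A, B, C, D, E = 22*5 = 110 chips; eligible A, B, C, D, E
Layer 23-29: 7 each from A, C, D, E = 7*4 = 28 chips; eligible A, C, D, E
Layer 30-33: 4 each from A, C, D = 4*3 = 12 chips; eligible A, C, D
Layer 34-67: 34 each from A, D = 34*2 = 68 chips; eligible A, D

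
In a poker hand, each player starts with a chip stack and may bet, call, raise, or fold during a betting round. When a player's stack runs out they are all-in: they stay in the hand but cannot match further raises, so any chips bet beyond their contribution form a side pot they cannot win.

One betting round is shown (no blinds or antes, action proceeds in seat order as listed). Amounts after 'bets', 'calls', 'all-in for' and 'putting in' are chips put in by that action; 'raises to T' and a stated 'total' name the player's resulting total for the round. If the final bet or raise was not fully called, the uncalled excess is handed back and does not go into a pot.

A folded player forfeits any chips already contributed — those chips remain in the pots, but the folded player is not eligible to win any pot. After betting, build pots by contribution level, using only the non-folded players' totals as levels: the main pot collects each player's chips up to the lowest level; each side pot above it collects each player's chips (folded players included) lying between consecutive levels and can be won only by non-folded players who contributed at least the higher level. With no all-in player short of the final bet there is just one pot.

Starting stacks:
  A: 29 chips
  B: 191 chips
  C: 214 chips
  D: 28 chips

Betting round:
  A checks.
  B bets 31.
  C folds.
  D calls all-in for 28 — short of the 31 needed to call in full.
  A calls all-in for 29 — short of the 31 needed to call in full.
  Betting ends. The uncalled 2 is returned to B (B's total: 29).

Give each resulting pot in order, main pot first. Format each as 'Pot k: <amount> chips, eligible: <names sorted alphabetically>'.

Contributions (after 2 returned to B): A=29, B=29, D=28
Folded: C
Pot levels (distinct totals of non-folded players): 28, 29
Layer 1-28: 28 each from A, B, D = 28*3 = 84 chips; eligible A, B, D
Layer 29-29: 1 each from A, B = 1*2 = 2 chips; eligible A, B

Pot 1: 84 chips, eligible: A, B, D
Pot 2: 2 chips, eligible: A, B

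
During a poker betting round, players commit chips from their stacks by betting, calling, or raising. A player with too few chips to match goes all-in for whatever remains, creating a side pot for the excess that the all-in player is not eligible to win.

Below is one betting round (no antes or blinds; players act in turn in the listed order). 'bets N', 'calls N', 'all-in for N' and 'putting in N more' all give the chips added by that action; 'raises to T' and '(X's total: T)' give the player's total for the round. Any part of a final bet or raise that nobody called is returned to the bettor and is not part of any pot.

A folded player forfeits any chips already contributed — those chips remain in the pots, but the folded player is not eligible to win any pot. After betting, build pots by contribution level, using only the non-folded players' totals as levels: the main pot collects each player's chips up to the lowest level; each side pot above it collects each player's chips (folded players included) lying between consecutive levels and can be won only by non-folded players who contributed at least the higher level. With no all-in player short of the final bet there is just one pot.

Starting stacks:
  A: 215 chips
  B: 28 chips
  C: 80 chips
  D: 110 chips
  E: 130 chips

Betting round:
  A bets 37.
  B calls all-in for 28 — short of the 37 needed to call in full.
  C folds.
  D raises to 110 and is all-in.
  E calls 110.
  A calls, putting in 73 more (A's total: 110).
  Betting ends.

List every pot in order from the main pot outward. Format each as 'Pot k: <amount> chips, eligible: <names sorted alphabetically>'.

Contributions: A=110, B=28, D=110, E=110
Folded: C
Pot levels (distinct totals of non-folded players): 28, 110
Layer 1-28: 28 each from A, B, D, E = 28*4 = 112 chips; eligible A, B, D, E
Layer 29-110: 82 each from A, D, E = 82*3 = 246 chips; eligible A, D, E

Pot 1: 112 chips, eligible: A, B, D, E
Pot 2: 246 chips, eligible: A, D, E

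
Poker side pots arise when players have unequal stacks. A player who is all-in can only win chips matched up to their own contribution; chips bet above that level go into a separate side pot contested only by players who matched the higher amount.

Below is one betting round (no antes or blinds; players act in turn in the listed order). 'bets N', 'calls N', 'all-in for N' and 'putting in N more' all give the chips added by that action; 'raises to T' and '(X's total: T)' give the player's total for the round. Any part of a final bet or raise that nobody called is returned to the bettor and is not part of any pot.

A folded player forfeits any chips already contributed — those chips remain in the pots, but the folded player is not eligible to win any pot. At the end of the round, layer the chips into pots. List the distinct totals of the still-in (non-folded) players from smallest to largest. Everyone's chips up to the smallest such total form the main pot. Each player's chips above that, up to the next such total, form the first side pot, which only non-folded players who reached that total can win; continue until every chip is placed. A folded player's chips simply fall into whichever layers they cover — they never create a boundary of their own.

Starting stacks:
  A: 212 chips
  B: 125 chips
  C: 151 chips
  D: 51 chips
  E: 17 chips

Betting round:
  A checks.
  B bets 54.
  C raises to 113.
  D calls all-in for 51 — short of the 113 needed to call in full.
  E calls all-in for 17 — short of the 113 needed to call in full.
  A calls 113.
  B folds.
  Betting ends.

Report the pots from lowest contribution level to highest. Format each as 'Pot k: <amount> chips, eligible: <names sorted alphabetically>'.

Contributions: A=113, B=54, C=113, D=51, E=17
Folded: B
Pot levels (distinct totals of non-folded players): 17, 51, 113
Layer 1-17: 17 each from A, B, C, D, E = 17*5 = 85 chips; eligible A, C, D, E
Layer 18-51: 34 each from A, B, C, D = 34*4 = 136 chips; eligible A, C, D
Layer 52-113: A 62 + B 3 + C 62 = 127 chips; eligible A, C

Pot 1: 85 chips, eligible: A, C, D, E
Pot 2: 136 chips, eligible: A, C, D
Pot 3: 127 chips, eligible: A, C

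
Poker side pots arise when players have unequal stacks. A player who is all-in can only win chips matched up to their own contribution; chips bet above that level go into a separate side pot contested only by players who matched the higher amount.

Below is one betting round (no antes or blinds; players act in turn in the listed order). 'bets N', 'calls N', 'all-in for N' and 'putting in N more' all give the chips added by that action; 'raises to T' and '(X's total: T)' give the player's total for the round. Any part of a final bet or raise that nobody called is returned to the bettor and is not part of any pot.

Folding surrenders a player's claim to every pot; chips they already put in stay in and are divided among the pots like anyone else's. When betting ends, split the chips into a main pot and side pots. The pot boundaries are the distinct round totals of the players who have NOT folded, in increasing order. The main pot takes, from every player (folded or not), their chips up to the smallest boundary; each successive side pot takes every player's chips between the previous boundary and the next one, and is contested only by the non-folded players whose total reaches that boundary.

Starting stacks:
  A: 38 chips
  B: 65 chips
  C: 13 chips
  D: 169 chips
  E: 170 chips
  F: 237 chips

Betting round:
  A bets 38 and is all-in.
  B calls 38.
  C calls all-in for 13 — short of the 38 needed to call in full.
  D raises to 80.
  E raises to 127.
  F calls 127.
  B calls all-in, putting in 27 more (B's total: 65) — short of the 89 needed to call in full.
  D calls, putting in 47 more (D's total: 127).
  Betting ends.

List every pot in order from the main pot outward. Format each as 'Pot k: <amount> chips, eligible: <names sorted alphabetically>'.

Pot 1: 78 chips, eligible: A, B, C, D, E, F
Pot 2: 125 chips, eligible: A, B, D, E, F
Pot 3: 108 chips, eligible: B, D, E, F
Pot 4: 186 chips, eligible: D, E, F

Derivation:
Contributions: A=38, B=65, C=13, D=127, E=127, F=127
Pot levels (distinct totals of non-folded players): 13, 38, 65, 127
Layer 1-13: 13 each from A, B, C, D, E, F = 13*6 = 78 chips; eligible A, B, C, D, E, F
Layer 14-38: 25 each from A, B, D, E, F = 25*5 = 125 chips; eligible A, B, D, E, F
Layer 39-65: 27 each from B, D, E, F = 27*4 = 108 chips; eligible B, D, E, F
Layer 66-127: 62 each from D, E, F = 62*3 = 186 chips; eligible D, E, F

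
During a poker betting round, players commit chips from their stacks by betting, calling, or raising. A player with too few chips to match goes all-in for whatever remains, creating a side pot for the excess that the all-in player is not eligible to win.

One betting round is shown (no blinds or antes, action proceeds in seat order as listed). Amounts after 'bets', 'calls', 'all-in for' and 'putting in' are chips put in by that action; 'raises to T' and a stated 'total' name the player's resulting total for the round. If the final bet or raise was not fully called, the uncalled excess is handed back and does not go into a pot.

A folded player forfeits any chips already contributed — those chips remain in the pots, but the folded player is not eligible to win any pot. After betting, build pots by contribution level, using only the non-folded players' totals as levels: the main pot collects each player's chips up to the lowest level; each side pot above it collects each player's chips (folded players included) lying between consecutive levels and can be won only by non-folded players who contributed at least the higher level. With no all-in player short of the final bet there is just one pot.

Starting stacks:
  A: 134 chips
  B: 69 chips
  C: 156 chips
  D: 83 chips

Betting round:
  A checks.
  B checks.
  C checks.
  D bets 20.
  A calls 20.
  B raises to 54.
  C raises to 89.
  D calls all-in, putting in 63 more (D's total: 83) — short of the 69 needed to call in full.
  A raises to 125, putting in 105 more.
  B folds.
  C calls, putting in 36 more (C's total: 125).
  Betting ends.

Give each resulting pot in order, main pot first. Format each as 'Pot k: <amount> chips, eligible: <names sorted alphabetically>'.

Pot 1: 303 chips, eligible: A, C, D
Pot 2: 84 chips, eligible: A, C

Derivation:
Contributions: A=125, B=54, C=125, D=83
Folded: B
Pot levels (distinct totals of non-folded players): 83, 125
Layer 1-83: A 83 + B 54 + C 83 + D 83 = 303 chips; eligible A, C, D
Layer 84-125: 42 each from A, C = 42*2 = 84 chips; eligible A, C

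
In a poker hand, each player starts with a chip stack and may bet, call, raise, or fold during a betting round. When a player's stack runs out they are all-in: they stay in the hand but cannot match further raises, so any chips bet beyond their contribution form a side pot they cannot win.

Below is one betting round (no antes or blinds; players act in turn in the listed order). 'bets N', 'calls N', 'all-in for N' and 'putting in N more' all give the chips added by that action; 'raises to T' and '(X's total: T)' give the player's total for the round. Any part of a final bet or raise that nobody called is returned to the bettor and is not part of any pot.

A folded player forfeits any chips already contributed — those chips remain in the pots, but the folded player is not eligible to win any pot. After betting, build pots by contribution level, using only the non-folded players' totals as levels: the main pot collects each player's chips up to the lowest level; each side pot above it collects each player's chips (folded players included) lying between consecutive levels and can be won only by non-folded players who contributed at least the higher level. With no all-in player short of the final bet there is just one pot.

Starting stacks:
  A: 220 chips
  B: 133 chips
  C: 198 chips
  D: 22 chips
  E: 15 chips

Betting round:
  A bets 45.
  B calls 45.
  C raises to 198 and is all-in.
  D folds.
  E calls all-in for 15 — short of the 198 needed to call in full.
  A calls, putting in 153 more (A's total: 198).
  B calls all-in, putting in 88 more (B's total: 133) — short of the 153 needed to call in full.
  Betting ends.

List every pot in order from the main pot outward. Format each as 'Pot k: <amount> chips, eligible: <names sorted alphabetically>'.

Pot 1: 60 chips, eligible: A, B, C, E
Pot 2: 354 chips, eligible: A, B, C
Pot 3: 130 chips, eligible: A, C

Derivation:
Contributions: A=198, B=133, C=198, E=15
Folded: D
Pot levels (distinct totals of non-folded players): 15, 133, 198
Layer 1-15: 15 each from A, B, C, E = 15*4 = 60 chips; eligible A, B, C, E
Layer 16-133: 118 each from A, B, C = 118*3 = 354 chips; eligible A, B, C
Layer 134-198: 65 each from A, C = 65*2 = 130 chips; eligible A, C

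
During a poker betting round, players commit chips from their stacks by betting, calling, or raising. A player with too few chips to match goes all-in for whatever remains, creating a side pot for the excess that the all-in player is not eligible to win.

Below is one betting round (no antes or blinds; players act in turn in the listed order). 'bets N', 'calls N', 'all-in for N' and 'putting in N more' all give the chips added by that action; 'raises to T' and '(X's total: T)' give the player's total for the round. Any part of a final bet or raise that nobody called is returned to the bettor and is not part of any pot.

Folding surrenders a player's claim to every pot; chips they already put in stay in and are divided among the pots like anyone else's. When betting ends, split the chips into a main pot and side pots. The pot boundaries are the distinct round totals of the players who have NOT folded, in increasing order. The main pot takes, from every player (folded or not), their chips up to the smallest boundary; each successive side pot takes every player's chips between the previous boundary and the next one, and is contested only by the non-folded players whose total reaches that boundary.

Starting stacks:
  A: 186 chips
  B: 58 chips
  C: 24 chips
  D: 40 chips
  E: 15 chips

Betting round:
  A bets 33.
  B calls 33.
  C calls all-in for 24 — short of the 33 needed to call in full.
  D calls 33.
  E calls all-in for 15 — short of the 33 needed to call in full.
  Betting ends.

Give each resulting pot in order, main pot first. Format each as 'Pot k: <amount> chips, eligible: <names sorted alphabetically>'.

Contributions: A=33, B=33, C=24, D=33, E=15
Pot levels (distinct totals of non-folded players): 15, 24, 33
Layer 1-15: 15 each from A, B, C, D, E = 15*5 = 75 chips; eligible A, B, C, D, E
Layer 16-24: 9 each from A, B, C, D = 9*4 = 36 chips; eligible A, B, C, D
Layer 25-33: 9 each from A, B, D = 9*3 = 27 chips; eligible A, B, D

Pot 1: 75 chips, eligible: A, B, C, D, E
Pot 2: 36 chips, eligible: A, B, C, D
Pot 3: 27 chips, eligible: A, B, D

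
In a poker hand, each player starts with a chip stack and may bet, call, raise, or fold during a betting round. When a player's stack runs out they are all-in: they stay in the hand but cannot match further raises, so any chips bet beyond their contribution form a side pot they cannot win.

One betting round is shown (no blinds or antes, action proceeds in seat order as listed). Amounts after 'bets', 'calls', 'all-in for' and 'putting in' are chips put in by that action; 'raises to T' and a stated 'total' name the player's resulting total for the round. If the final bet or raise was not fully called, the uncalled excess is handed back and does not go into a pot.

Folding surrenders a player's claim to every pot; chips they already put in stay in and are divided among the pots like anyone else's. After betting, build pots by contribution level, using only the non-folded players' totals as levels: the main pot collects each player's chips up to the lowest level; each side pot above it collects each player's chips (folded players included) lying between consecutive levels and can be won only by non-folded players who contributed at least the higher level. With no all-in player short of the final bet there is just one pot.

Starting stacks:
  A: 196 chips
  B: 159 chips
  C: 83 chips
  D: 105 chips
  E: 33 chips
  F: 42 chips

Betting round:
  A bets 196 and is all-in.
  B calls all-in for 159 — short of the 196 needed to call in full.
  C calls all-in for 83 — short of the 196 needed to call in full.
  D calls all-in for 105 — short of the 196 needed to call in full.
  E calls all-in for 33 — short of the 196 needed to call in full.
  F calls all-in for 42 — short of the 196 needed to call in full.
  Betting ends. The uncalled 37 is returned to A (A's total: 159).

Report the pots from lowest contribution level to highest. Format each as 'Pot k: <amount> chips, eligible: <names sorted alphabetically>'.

Pot 1: 198 chips, eligible: A, B, C, D, E, F
Pot 2: 45 chips, eligible: A, B, C, D, F
Pot 3: 164 chips, eligible: A, B, C, D
Pot 4: 66 chips, eligible: A, B, D
Pot 5: 108 chips, eligible: A, B

Derivation:
Contributions (after 37 returned to A): A=159, B=159, C=83, D=105, E=33, F=42
Pot levels (distinct totals of non-folded players): 33, 42, 83, 105, 159
Layer 1-33: 33 each from A, B, C, D, E, F = 33*6 = 198 chips; eligible A, B, C, D, E, F
Layer 34-42: 9 each from A, B, C, D, F = 9*5 = 45 chips; eligible A, B, C, D, F
Layer 43-83: 41 each from A, B, C, D = 41*4 = 164 chips; eligible A, B, C, D
Layer 84-105: 22 each from A, B, D = 22*3 = 66 chips; eligible A, B, D
Layer 106-159: 54 each from A, B = 54*2 = 108 chips; eligible A, B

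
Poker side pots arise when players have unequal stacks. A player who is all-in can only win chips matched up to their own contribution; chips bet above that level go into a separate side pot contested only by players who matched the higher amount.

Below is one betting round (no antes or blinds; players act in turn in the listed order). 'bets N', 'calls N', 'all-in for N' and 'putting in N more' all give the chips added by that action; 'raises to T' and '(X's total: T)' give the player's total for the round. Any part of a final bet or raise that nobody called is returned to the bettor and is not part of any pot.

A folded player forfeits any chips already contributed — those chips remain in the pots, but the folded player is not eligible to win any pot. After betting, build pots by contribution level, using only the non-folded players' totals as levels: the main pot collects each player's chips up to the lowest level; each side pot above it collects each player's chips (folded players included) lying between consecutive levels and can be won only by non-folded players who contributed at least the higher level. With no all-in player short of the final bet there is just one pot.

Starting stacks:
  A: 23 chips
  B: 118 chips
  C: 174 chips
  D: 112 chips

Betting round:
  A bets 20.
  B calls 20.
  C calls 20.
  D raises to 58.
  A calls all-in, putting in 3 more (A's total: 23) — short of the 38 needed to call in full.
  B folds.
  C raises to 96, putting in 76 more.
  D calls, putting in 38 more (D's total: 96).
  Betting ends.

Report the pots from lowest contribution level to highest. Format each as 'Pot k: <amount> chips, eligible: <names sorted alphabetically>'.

Contributions: A=23, B=20, C=96, D=96
Folded: B
Pot levels (distinct totals of non-folded players): 23, 96
Layer 1-23: A 23 + B 20 + C 23 + D 23 = 89 chips; eligible A, C, D
Layer 24-96: 73 each from C, D = 73*2 = 146 chips; eligible C, D

Pot 1: 89 chips, eligible: A, C, D
Pot 2: 146 chips, eligible: C, D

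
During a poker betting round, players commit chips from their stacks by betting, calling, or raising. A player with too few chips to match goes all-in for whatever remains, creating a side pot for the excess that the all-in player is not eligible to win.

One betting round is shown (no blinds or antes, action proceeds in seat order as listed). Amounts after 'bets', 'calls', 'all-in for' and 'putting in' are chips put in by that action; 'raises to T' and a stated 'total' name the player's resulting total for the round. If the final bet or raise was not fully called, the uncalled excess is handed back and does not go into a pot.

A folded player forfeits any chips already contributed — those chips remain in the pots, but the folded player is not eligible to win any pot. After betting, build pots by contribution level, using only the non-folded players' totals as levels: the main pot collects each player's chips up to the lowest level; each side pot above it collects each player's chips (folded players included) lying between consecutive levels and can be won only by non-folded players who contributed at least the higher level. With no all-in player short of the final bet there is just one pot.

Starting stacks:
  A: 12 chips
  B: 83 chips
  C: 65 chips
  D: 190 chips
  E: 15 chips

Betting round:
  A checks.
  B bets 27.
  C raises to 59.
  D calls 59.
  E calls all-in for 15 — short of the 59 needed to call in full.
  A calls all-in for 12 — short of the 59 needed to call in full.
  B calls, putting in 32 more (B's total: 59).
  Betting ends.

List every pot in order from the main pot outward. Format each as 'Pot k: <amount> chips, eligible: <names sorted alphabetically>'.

Contributions: A=12, B=59, C=59, D=59, E=15
Pot levels (distinct totals of non-folded players): 12, 15, 59
Layer 1-12: 12 each from A, B, C, D, E = 12*5 = 60 chips; eligible A, B, C, D, E
Layer 13-15: 3 each from B, C, D, E = 3*4 = 12 chips; eligible B, C, D, E
Layer 16-59: 44 each from B, C, D = 44*3 = 132 chips; eligible B, C, D

Pot 1: 60 chips, eligible: A, B, C, D, E
Pot 2: 12 chips, eligible: B, C, D, E
Pot 3: 132 chips, eligible: B, C, D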